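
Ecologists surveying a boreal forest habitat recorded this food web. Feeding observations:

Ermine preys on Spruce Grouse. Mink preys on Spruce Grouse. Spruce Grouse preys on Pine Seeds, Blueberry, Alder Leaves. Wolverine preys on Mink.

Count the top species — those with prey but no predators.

2

Top species (has prey, but nothing eats it): Ermine, Wolverine.
Count: 2.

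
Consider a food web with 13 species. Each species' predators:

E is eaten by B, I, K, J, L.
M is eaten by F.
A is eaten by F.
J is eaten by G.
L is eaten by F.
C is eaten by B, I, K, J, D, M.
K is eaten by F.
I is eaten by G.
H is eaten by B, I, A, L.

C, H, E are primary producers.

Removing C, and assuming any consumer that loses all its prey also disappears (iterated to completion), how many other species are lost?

2

Remove C.
Round 1: D (all prey gone), M (all prey gone) → extinct.
No further losses. Total secondary extinctions: 2.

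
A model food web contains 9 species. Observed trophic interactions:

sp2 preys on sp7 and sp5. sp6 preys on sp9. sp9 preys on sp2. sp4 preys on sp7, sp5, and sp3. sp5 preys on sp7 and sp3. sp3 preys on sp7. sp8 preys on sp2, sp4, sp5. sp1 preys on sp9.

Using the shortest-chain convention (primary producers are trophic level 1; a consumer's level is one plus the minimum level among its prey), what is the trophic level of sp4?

sp7 is a producer → level 1.
sp4 eats sp7 → level 2.

Trophic level 2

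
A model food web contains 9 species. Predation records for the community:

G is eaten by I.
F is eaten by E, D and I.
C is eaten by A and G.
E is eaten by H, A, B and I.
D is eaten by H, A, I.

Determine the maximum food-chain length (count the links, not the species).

One longest chain: F → E → B.
It has 3 species and 2 links.

2 links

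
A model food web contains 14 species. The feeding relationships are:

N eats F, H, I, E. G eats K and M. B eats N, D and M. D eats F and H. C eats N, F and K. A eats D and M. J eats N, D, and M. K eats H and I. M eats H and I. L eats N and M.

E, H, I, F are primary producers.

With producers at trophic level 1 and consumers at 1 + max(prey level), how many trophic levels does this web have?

Producers (level 1): E, H, I, F.
H → D → B gives B level 3.
No species has a prey at level 3, so no species reaches level 4.

3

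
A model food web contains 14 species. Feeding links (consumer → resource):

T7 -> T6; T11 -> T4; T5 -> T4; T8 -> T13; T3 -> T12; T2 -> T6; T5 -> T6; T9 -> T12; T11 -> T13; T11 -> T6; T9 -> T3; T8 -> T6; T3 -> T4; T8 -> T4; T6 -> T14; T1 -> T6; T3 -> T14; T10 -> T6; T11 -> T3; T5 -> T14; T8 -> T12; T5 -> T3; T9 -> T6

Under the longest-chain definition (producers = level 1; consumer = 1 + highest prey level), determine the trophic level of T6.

Trophic level 2

T14 is a producer → level 1.
T6 eats T14 → level 2.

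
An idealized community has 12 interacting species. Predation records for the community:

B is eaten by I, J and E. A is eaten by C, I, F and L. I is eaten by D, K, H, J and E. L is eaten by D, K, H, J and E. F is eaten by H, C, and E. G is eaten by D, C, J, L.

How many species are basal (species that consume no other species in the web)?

Basal species (no prey listed): G, B, A.
Count: 3.

3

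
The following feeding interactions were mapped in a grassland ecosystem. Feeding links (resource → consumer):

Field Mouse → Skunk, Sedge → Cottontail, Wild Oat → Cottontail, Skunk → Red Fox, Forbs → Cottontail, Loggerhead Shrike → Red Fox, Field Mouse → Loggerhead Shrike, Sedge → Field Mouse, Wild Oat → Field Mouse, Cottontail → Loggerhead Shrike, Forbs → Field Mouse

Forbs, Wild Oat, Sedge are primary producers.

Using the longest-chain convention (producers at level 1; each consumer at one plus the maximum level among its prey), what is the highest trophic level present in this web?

Producers (level 1): Forbs, Wild Oat, Sedge.
Forbs → Field Mouse → Skunk → Red Fox gives Red Fox level 4.
No species has a prey at level 4, so no species reaches level 5.

4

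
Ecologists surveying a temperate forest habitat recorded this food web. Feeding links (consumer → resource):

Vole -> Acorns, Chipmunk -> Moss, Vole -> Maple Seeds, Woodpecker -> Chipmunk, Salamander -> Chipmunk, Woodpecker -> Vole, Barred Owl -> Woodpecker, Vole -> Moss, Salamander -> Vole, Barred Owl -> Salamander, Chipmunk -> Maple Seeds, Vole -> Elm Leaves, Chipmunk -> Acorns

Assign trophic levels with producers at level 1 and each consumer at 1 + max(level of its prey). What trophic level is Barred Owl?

Trophic level 4

Acorns is a producer → level 1.
Chipmunk eats Acorns (level 1); other prey at levels: Moss 1, Maple Seeds 1 → level 2.
Woodpecker eats Chipmunk (level 2); other prey at levels: Vole 2 → level 3.
Barred Owl eats Woodpecker (level 3); other prey at levels: Salamander 3 → level 4.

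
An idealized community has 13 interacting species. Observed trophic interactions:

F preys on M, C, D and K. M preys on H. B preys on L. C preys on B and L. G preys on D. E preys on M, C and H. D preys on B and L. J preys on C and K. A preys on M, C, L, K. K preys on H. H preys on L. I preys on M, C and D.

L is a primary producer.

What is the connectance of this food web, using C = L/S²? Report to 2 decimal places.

C = 0.15

The web has S = 13 species and L = 25 feeding links.
C = L / S² = 25 / 169 = 0.1479 ≈ 0.15.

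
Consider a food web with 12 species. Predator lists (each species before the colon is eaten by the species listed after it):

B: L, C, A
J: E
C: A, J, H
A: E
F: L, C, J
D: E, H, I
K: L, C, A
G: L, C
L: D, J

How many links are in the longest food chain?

One longest chain: K → L → J → E.
It has 4 species and 3 links.

3 links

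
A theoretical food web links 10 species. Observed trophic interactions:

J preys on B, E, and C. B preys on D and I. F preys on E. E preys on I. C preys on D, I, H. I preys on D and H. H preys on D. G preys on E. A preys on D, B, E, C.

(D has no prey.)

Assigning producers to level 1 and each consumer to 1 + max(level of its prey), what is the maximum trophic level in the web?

Producers (level 1): D.
D → H → I → E → A gives A level 5.
No species has a prey at level 5, so no species reaches level 6.

5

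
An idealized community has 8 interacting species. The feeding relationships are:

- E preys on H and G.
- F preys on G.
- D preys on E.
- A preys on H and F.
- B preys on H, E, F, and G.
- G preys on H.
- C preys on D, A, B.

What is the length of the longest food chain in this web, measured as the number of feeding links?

4 links

One longest chain: H → G → F → A → C.
It has 5 species and 4 links.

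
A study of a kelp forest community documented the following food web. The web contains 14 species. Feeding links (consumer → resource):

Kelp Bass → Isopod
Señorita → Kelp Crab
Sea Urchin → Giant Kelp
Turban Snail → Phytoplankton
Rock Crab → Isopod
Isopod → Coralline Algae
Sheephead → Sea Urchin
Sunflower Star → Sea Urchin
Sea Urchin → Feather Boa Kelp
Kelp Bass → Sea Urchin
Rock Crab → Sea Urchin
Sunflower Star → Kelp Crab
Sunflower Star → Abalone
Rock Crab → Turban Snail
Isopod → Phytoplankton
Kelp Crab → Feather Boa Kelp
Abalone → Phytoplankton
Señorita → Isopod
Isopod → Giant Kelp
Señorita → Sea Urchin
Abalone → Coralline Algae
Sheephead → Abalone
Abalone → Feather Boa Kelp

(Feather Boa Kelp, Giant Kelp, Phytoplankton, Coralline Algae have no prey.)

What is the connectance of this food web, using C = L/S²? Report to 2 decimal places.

C = 0.12

The web has S = 14 species and L = 23 feeding links.
C = L / S² = 23 / 196 = 0.1173 ≈ 0.12.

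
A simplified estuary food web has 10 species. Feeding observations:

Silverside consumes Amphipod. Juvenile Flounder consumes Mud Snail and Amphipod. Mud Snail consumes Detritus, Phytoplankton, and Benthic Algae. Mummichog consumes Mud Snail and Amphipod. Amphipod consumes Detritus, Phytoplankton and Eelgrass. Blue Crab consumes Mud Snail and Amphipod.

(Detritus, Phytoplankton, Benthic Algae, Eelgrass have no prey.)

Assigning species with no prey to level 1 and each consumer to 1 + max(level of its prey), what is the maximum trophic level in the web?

Basal resources (level 1): Detritus, Phytoplankton, Benthic Algae, Eelgrass.
Detritus → Amphipod → Silverside gives Silverside level 3.
No species has a prey at level 3, so no species reaches level 4.

3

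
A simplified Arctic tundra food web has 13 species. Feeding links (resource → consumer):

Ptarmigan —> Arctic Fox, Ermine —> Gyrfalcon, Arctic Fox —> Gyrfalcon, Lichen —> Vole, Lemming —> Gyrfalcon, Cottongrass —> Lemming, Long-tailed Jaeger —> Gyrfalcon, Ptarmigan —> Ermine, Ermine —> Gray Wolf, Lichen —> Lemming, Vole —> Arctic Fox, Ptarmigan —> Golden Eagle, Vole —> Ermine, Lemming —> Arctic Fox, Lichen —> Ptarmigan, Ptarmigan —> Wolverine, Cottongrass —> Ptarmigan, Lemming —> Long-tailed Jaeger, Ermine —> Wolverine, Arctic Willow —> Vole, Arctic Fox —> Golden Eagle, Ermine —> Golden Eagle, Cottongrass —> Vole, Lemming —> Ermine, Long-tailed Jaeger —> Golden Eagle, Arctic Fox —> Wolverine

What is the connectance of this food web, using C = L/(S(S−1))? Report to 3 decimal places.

The web has S = 13 species and L = 26 feeding links.
C = L / (S(S−1)) = 26 / 156 = 0.1667 ≈ 0.167.

C = 0.167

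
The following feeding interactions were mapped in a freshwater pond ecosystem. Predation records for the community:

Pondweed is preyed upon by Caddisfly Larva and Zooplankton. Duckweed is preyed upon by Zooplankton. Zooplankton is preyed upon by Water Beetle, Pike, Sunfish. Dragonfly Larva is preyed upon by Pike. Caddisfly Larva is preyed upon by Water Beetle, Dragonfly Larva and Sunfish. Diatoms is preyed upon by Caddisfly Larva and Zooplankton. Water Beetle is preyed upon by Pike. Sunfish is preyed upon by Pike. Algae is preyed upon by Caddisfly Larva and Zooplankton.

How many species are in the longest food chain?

One longest chain: Diatoms → Caddisfly Larva → Dragonfly Larva → Pike.
It has 4 species and 3 links.

4 species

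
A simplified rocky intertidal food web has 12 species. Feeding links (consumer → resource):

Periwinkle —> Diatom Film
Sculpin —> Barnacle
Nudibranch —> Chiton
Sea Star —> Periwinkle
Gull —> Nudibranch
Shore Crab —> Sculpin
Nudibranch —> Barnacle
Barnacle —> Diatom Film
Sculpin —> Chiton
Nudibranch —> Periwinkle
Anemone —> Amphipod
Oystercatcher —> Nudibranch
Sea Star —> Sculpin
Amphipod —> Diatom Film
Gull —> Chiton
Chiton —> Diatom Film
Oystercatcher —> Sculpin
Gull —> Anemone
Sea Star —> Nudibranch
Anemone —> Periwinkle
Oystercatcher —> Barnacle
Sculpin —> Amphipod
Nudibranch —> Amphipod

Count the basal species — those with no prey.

Basal species (no prey listed): Diatom Film.
Count: 1.

1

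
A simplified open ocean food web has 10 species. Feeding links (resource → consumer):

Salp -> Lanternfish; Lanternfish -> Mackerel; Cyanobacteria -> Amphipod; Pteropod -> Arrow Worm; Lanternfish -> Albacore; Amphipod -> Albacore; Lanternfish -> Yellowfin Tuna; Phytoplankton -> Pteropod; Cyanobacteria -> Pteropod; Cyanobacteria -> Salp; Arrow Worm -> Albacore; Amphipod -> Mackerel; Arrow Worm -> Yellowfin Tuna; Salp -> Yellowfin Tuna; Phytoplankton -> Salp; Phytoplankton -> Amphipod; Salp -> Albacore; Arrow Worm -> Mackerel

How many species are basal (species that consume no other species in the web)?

2

Basal species (no prey listed): Cyanobacteria, Phytoplankton.
Count: 2.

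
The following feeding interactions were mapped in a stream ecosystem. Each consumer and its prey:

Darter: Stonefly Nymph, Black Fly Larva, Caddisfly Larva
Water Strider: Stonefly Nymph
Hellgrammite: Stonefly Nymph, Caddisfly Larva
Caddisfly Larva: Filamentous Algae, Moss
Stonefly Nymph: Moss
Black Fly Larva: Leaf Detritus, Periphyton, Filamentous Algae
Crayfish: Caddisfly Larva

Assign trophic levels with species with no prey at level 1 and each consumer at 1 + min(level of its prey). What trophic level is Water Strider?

Moss has no prey (basal) → level 1.
Stonefly Nymph eats Moss → level 2.
Water Strider eats Stonefly Nymph → level 3.
No prey of Water Strider is below level 2, so 3 is the minimum.

Trophic level 3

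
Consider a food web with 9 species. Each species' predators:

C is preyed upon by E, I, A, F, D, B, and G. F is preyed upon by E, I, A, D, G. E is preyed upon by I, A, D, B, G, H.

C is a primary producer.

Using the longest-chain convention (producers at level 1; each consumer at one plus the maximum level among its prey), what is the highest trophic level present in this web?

4

Producers (level 1): C.
C → F → E → B gives B level 4.
No species has a prey at level 4, so no species reaches level 5.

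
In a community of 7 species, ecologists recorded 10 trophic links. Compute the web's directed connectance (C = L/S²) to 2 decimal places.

C = 0.20

The web has S = 7 species and L = 10 feeding links.
C = L / S² = 10 / 49 = 0.2041 ≈ 0.20.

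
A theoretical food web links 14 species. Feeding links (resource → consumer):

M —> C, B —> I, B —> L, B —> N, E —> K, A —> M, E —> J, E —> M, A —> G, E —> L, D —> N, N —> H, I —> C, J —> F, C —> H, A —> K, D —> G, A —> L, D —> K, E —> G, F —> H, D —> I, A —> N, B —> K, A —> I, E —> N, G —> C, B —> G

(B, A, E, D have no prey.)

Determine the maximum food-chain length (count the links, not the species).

One longest chain: A → M → C → H.
It has 4 species and 3 links.

3 links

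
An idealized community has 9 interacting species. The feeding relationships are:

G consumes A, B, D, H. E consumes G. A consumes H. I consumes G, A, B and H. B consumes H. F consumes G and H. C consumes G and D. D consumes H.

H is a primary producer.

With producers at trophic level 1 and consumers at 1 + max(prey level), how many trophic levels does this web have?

4

Producers (level 1): H.
H → B → G → E gives E level 4.
No species has a prey at level 4, so no species reaches level 5.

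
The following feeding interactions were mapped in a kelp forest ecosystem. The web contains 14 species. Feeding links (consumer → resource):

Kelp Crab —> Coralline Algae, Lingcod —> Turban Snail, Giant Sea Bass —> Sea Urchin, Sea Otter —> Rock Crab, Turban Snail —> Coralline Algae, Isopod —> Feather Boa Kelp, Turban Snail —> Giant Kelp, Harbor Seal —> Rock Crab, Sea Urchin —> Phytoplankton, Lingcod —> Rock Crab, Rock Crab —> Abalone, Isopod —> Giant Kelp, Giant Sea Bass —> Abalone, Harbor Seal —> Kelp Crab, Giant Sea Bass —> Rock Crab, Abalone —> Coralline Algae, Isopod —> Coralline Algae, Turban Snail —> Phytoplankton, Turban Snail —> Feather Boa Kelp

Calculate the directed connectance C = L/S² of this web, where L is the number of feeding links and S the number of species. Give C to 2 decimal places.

The web has S = 14 species and L = 19 feeding links.
C = L / S² = 19 / 196 = 0.0969 ≈ 0.10.

C = 0.10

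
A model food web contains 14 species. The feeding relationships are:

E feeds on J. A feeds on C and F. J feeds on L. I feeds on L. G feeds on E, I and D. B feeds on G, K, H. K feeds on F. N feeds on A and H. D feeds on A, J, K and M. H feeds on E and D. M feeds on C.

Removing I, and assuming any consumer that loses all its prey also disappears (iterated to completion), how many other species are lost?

Remove I.
Every predator of it retains at least one other prey: G still has E, D.
No consumer loses all prey, so no secondary extinctions occur.

0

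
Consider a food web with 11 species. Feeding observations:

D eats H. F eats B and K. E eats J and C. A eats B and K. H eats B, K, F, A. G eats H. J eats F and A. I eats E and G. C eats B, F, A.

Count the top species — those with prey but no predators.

Top species (has prey, but nothing eats it): D, I.
Count: 2.

2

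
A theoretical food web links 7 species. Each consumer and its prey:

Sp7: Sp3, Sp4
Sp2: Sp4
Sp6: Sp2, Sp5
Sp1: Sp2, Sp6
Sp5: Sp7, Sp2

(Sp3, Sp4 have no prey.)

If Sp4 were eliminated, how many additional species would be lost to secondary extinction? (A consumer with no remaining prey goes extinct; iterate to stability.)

Remove Sp4.
Round 1: Sp2 (all prey gone) → extinct.
No further losses. Total secondary extinctions: 1.

1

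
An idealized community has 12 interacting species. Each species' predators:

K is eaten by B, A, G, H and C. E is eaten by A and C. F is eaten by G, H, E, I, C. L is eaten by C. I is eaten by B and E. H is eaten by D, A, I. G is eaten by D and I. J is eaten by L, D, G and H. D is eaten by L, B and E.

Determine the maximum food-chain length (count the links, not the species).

4 links

One longest chain: J → G → I → E → A.
It has 5 species and 4 links.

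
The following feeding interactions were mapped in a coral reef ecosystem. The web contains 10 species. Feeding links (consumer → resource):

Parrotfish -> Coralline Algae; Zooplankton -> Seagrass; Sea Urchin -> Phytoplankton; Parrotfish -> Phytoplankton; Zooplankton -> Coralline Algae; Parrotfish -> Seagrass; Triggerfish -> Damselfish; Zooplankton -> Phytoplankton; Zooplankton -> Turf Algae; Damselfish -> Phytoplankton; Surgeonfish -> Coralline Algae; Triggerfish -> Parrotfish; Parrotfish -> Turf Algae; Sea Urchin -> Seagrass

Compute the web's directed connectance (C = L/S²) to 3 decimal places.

C = 0.140

The web has S = 10 species and L = 14 feeding links.
C = L / S² = 14 / 100 = 0.1400 ≈ 0.140.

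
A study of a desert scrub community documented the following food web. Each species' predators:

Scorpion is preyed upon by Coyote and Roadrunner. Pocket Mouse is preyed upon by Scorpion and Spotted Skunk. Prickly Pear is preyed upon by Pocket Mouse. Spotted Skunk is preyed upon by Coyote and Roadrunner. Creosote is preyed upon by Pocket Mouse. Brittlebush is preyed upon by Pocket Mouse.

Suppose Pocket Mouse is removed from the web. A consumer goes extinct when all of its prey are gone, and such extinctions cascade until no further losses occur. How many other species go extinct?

4

Remove Pocket Mouse.
Round 1: Spotted Skunk (all prey gone), Scorpion (all prey gone) → extinct.
Round 2: Roadrunner (all prey gone), Coyote (all prey gone) → extinct.
No further losses. Total secondary extinctions: 4.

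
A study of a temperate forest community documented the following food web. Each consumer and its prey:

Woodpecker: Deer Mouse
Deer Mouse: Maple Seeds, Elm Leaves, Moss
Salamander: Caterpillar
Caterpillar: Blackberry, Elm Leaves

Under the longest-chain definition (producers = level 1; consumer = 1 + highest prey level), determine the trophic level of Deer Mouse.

Trophic level 2

Maple Seeds is a producer → level 1.
Deer Mouse eats Maple Seeds (level 1); other prey at levels: Elm Leaves 1, Moss 1 → level 2.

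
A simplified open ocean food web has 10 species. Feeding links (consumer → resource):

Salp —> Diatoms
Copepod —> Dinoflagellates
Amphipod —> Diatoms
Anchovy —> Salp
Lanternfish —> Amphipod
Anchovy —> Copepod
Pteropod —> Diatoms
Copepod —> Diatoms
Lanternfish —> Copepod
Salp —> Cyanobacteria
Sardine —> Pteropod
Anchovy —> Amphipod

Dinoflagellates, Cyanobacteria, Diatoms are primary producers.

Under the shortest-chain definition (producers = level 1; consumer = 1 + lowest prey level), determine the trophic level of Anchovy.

Trophic level 3

Diatoms is a producer → level 1.
Amphipod eats Diatoms → level 2.
Anchovy eats Amphipod → level 3.
No prey of Anchovy is below level 2, so 3 is the minimum.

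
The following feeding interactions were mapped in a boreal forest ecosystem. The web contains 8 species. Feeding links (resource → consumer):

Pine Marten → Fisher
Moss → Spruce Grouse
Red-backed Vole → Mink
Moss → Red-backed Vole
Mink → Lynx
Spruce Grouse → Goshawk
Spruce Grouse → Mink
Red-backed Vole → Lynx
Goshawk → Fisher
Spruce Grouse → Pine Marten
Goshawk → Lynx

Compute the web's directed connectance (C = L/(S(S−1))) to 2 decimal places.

The web has S = 8 species and L = 11 feeding links.
C = L / (S(S−1)) = 11 / 56 = 0.1964 ≈ 0.20.

C = 0.20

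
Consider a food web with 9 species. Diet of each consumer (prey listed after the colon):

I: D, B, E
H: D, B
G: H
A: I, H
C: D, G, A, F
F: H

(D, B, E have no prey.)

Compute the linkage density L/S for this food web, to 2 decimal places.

L/S = 1.44

There are L = 13 links among S = 9 species.
L/S = 13/9 = 1.4444 ≈ 1.44.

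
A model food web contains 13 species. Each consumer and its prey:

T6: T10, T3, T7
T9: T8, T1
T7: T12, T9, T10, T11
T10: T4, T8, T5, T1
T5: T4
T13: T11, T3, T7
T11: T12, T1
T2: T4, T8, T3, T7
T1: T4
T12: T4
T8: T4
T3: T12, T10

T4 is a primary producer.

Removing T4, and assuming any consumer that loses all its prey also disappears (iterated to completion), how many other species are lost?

Remove T4.
Round 1: T8 (all prey gone), T12 (all prey gone), T5 (all prey gone), T1 (all prey gone) → extinct.
Round 2: T9 (all prey gone), T10 (all prey gone), T11 (all prey gone) → extinct.
Round 3: T3 (all prey gone), T7 (all prey gone) → extinct.
Round 4: T6 (all prey gone), T13 (all prey gone), T2 (all prey gone) → extinct.
No further losses. Total secondary extinctions: 12.

12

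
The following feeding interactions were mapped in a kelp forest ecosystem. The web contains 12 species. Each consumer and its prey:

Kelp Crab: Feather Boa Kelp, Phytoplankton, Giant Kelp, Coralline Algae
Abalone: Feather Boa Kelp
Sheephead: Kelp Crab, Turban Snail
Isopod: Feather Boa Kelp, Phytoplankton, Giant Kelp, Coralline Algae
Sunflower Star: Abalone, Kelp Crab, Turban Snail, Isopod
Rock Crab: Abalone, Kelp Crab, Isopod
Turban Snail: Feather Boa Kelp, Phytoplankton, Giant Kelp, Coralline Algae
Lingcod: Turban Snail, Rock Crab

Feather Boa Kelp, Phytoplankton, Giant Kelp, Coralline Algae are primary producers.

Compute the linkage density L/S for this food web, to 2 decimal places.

There are L = 24 links among S = 12 species.
L/S = 24/12 = 2.0000 ≈ 2.00.

L/S = 2.00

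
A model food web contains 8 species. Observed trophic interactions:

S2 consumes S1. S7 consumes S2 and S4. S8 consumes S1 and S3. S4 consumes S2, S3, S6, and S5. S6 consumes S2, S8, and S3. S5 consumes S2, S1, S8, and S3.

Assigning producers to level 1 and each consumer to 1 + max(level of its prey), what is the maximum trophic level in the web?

5

Producers (level 1): S3, S1.
S1 → S2 → S6 → S4 → S7 gives S7 level 5.
No species has a prey at level 5, so no species reaches level 6.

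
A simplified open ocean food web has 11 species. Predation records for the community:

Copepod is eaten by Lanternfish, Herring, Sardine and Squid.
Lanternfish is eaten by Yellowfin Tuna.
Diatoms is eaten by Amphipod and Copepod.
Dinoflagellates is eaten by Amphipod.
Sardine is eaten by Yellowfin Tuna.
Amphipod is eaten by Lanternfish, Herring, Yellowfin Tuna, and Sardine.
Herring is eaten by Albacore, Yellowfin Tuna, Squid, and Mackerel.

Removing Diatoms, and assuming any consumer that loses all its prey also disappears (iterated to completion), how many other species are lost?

Remove Diatoms.
Round 1: Copepod (all prey gone) → extinct.
No further losses. Total secondary extinctions: 1.

1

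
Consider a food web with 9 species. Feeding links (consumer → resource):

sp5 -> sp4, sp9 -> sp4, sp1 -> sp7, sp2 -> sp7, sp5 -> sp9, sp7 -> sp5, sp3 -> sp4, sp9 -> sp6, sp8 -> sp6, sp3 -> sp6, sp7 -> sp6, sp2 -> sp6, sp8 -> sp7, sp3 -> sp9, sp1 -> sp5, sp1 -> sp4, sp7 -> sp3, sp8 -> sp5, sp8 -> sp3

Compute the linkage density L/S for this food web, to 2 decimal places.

There are L = 19 links among S = 9 species.
L/S = 19/9 = 2.1111 ≈ 2.11.

L/S = 2.11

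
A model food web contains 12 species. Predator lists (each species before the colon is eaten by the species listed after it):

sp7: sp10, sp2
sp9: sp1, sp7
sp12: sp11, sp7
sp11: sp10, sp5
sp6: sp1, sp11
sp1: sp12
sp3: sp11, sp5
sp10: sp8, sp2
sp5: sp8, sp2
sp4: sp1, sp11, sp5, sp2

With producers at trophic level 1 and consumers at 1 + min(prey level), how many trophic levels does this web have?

3

Producers (level 1): sp3, sp6, sp9, sp4.
Following each consumer down to its lowest-level prey: sp3 → sp5 → sp8 (levels 1 through 3).
All prey of sp8 (sp5 2, sp10 3) are at level 2 or above, so sp8 is at level 1 + 2 = 3.
Every consumer has at least one prey at level 2 or below, so none exceeds level 3.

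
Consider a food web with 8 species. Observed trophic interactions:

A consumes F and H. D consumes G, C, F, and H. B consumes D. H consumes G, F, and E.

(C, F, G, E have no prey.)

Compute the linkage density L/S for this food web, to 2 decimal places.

There are L = 10 links among S = 8 species.
L/S = 10/8 = 1.2500 ≈ 1.25.

L/S = 1.25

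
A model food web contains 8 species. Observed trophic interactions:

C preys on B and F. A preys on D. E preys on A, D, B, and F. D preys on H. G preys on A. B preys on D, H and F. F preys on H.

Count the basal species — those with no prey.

Basal species (no prey listed): H.
Count: 1.

1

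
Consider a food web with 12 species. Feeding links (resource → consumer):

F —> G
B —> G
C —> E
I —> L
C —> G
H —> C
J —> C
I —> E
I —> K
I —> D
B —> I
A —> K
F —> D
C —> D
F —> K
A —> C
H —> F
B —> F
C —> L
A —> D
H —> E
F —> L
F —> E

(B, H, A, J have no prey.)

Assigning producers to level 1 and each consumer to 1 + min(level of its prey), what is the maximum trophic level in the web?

3

Producers (level 1): B, H, A, J.
Following each consumer down to its lowest-level prey: H → C → L (levels 1 through 3).
All prey of L (C 2, I 2, F 2) are at level 2 or above, so L is at level 1 + 2 = 3.
Every consumer has at least one prey at level 2 or below, so none exceeds level 3.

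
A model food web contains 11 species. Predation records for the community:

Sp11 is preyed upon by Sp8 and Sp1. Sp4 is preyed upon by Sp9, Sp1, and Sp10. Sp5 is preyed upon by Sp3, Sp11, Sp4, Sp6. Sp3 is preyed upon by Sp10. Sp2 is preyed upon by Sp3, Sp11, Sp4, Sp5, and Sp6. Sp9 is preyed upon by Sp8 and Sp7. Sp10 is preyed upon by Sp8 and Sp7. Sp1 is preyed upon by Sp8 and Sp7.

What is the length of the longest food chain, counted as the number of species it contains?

5 species

One longest chain: Sp2 → Sp5 → Sp3 → Sp10 → Sp7.
It has 5 species and 4 links.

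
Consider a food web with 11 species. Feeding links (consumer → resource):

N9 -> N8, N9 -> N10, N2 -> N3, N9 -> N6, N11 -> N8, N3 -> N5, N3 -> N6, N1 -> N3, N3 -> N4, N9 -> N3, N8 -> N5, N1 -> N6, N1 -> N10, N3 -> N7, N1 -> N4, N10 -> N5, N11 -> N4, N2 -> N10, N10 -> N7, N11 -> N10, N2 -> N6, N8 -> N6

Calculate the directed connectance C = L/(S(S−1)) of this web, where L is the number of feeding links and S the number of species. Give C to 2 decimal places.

The web has S = 11 species and L = 22 feeding links.
C = L / (S(S−1)) = 22 / 110 = 0.2000 ≈ 0.20.

C = 0.20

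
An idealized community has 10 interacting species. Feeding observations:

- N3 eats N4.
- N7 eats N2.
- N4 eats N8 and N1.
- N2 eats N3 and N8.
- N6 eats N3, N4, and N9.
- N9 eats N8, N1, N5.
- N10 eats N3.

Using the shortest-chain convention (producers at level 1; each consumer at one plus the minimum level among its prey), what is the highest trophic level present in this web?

4

Producers (level 1): N5, N8, N1.
Following each consumer down to its lowest-level prey: N8 → N4 → N3 → N10 (levels 1 through 4).
All prey of N10 (N3 3) are at level 3 or above, so N10 is at level 1 + 3 = 4.
Every consumer has at least one prey at level 3 or below, so none exceeds level 4.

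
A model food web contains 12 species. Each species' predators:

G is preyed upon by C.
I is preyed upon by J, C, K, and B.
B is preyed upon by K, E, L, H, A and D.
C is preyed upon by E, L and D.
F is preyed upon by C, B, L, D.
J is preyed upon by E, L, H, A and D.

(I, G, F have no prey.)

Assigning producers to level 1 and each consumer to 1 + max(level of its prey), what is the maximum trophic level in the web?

3

Producers (level 1): I, G, F.
I → J → E gives E level 3.
No species has a prey at level 3, so no species reaches level 4.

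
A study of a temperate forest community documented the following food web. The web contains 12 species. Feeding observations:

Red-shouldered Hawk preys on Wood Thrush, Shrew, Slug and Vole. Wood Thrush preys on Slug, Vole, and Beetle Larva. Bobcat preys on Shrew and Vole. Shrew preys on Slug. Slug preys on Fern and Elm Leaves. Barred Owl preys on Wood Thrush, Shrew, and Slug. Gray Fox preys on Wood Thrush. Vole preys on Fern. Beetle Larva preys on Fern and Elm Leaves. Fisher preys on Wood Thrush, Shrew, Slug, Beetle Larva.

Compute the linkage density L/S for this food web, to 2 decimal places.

L/S = 1.92

There are L = 23 links among S = 12 species.
L/S = 23/12 = 1.9167 ≈ 1.92.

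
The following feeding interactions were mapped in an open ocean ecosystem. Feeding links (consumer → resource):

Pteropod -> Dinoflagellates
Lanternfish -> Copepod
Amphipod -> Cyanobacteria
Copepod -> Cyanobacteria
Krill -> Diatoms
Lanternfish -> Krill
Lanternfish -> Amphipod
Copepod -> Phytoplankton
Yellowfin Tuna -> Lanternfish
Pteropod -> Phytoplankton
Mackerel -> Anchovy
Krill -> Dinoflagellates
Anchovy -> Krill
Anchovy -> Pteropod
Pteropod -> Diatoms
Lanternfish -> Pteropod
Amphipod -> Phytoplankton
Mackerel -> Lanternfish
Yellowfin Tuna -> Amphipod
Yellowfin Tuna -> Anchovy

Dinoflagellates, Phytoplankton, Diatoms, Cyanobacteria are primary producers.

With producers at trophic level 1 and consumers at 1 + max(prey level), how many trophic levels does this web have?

Producers (level 1): Dinoflagellates, Phytoplankton, Diatoms, Cyanobacteria.
Dinoflagellates → Krill → Lanternfish → Yellowfin Tuna gives Yellowfin Tuna level 4.
No species has a prey at level 4, so no species reaches level 5.

4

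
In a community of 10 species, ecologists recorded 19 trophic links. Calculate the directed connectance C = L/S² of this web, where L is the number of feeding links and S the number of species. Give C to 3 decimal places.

The web has S = 10 species and L = 19 feeding links.
C = L / S² = 19 / 100 = 0.1900 ≈ 0.190.

C = 0.190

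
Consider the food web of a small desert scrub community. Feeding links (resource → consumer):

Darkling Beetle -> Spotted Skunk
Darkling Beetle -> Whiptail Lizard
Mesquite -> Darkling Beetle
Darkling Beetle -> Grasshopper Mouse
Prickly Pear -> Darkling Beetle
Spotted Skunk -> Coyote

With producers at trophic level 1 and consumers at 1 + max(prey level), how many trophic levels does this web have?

4

Producers (level 1): Mesquite, Prickly Pear.
Mesquite → Darkling Beetle → Spotted Skunk → Coyote gives Coyote level 4.
No species has a prey at level 4, so no species reaches level 5.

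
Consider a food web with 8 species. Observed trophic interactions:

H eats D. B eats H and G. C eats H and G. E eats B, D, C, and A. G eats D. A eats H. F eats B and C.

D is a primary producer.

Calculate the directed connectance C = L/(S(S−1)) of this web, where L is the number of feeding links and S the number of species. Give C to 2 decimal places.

C = 0.23

The web has S = 8 species and L = 13 feeding links.
C = L / (S(S−1)) = 13 / 56 = 0.2321 ≈ 0.23.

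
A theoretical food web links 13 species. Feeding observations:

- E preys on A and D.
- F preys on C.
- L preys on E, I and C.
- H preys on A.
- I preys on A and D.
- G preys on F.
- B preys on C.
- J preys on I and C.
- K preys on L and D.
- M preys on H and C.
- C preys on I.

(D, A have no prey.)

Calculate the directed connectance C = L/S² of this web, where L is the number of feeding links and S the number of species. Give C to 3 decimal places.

The web has S = 13 species and L = 18 feeding links.
C = L / S² = 18 / 169 = 0.1065 ≈ 0.107.

C = 0.107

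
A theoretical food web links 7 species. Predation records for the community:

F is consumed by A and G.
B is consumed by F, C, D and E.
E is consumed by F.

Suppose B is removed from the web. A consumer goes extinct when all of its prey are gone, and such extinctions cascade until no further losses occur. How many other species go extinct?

Remove B.
Round 1: C (all prey gone), D (all prey gone), E (all prey gone) → extinct.
Round 2: F (all prey gone) → extinct.
Round 3: G (all prey gone), A (all prey gone) → extinct.
No further losses. Total secondary extinctions: 6.

6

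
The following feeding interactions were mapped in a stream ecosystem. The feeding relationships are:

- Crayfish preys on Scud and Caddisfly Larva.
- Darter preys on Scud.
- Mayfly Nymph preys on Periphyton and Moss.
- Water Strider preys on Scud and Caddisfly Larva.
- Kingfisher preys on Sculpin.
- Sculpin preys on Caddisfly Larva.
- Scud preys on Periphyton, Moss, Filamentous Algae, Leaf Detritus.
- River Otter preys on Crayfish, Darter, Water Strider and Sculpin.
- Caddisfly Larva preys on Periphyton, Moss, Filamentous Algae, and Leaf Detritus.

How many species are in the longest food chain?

4 species

One longest chain: Leaf Detritus → Caddisfly Larva → Sculpin → River Otter.
It has 4 species and 3 links.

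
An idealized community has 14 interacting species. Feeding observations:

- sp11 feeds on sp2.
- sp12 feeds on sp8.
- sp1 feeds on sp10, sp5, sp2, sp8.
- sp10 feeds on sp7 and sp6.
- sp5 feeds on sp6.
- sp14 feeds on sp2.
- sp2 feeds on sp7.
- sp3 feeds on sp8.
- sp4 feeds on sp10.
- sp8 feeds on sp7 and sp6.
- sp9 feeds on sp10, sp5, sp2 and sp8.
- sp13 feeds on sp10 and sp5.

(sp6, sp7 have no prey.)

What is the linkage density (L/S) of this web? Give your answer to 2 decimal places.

L/S = 1.50

There are L = 21 links among S = 14 species.
L/S = 21/14 = 1.5000 ≈ 1.50.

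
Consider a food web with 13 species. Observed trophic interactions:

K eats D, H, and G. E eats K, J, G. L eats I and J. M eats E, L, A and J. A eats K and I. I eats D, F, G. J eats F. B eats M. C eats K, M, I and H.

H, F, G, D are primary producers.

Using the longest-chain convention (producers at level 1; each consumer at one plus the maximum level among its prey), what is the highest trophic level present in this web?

Producers (level 1): H, F, G, D.
F → I → L → M → B gives B level 5.
No species has a prey at level 5, so no species reaches level 6.

5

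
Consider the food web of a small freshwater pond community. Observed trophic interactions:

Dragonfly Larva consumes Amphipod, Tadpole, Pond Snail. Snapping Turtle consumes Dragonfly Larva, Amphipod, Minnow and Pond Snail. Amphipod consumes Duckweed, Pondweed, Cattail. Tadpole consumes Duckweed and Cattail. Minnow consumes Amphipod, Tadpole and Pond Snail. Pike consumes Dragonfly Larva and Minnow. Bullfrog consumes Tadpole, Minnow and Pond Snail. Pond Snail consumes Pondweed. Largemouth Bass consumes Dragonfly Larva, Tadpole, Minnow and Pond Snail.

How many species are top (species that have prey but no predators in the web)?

4

Top species (has prey, but nothing eats it): Snapping Turtle, Largemouth Bass, Bullfrog, Pike.
Count: 4.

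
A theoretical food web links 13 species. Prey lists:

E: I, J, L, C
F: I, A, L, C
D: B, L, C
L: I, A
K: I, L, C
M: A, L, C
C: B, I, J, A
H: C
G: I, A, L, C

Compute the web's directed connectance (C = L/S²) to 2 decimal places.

The web has S = 13 species and L = 28 feeding links.
C = L / S² = 28 / 169 = 0.1657 ≈ 0.17.

C = 0.17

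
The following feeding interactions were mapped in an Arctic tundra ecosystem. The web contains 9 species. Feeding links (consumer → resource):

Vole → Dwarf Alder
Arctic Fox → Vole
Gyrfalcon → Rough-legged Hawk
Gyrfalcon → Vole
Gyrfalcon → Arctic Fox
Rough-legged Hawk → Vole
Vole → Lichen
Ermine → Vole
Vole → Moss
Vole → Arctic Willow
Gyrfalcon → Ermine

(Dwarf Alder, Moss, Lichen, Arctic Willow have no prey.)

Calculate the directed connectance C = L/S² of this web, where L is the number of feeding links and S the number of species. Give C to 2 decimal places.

C = 0.14

The web has S = 9 species and L = 11 feeding links.
C = L / S² = 11 / 81 = 0.1358 ≈ 0.14.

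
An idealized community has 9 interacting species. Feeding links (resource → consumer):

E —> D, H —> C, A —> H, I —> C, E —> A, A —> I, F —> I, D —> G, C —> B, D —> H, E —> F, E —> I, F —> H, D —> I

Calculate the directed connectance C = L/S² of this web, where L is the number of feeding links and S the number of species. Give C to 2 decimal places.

The web has S = 9 species and L = 14 feeding links.
C = L / S² = 14 / 81 = 0.1728 ≈ 0.17.

C = 0.17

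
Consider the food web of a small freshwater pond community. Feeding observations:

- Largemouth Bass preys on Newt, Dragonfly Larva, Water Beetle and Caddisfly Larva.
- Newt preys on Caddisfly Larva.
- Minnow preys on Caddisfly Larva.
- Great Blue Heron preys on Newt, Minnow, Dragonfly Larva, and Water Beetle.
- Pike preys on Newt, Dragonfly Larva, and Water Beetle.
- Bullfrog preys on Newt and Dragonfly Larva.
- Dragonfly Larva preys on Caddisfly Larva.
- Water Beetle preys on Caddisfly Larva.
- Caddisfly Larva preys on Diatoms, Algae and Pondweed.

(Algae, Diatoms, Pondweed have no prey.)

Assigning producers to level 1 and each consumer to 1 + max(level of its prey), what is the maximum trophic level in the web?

4

Producers (level 1): Algae, Diatoms, Pondweed.
Algae → Caddisfly Larva → Newt → Largemouth Bass gives Largemouth Bass level 4.
No species has a prey at level 4, so no species reaches level 5.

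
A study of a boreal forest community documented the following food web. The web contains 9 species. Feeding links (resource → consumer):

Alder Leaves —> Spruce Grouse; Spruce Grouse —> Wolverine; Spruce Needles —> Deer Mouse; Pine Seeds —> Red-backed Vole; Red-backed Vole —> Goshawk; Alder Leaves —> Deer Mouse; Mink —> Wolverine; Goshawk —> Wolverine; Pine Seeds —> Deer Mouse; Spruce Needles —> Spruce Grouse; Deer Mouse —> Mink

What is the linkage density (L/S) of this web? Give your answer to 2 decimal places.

There are L = 11 links among S = 9 species.
L/S = 11/9 = 1.2222 ≈ 1.22.

L/S = 1.22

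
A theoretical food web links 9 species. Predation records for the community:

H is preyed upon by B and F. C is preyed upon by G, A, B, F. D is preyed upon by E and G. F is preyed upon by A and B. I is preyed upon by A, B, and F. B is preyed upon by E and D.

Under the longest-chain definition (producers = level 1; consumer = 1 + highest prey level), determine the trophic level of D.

I is a producer → level 1.
F eats I (level 1); other prey at levels: C 1, H 1 → level 2.
B eats F (level 2); other prey at levels: I 1, C 1, H 1 → level 3.
D eats B → level 4.

Trophic level 4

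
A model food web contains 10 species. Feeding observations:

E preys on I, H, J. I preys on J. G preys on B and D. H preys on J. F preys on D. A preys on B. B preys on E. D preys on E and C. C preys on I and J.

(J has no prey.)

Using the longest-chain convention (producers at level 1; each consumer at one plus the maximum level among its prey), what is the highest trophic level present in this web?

Producers (level 1): J.
J → I → C → D → F gives F level 5.
No species has a prey at level 5, so no species reaches level 6.

5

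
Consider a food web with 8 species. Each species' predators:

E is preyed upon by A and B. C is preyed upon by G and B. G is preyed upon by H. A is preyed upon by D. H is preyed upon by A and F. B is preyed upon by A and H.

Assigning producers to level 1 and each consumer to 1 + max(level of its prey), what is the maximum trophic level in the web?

5

Producers (level 1): E, C.
E → B → H → A → D gives D level 5.
No species has a prey at level 5, so no species reaches level 6.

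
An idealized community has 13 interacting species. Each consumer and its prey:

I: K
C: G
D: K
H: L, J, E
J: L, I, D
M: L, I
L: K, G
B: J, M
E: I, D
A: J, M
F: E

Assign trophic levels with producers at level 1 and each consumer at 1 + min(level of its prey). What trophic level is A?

Trophic level 4

K is a producer → level 1.
L eats K → level 2.
J eats L → level 3.
A eats J → level 4.
No prey of A is below level 3, so 4 is the minimum.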